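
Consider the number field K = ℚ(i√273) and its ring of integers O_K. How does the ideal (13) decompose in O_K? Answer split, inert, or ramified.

Since -273 ≢ 1 mod 4, the ring of integers is ℤ[√-273] with discriminant 4·(-273) = -1092.
disc(K) = -1092 = 13·(-84), so p = 13 is ramified.

13 is ramified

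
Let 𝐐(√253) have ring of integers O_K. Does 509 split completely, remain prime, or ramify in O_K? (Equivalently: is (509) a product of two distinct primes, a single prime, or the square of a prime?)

split — (509) = 𝔭₁𝔭₂ with 𝔭₁ ≠ 𝔭₂

d = 253 ≡ 1 (mod 4), so O_K = ℤ[(1+√253)/2] and disc(K) = d = 253.
disc(K) = 253 is not divisible by 509; 509 is unramified.
Legendre symbol by Euler's criterion: (253/509) ≡ 253^254 ≡ 1 (mod 509), i.e. (253/509) = 1.
(253/509) = 1, so 509 splits.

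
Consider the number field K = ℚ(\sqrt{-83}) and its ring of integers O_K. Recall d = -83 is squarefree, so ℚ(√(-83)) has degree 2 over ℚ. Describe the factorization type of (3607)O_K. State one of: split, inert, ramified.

d = -83 ≡ 1 (mod 4), so O_K = ℤ[(1+√-83)/2] and disc(K) = d = -83.
disc(K) = -83 is not divisible by 3607; 3607 is unramified.
Compute (-83/3607) via Euler: 3524^((3607-1)/2) mod 3607 = 1, so (-83/3607) = 1.
Legendre symbol 1 ⇒ 3607 is split.

p splits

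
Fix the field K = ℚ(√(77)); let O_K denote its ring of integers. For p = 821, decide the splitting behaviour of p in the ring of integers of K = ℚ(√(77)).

Since 77 ≡ 1 mod 4, the ring of integers is ℤ[(1+√77)/2] with discriminant 77.
disc(K) = 77 is not divisible by 821; 821 is unramified.
(77/821) = 77^410 mod 821 = 820, giving Legendre symbol -1.
d is a non-residue mod p, hence 821 remains inert in O_K.

inert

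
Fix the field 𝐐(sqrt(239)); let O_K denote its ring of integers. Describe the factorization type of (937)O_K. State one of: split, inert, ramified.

Since 239 ≢ 1 mod 4, the ring of integers is ℤ[√239] with discriminant 4·239 = 956.
Since gcd(937, 956) = 1 the prime 937 does not ramify.
Euler's criterion: 239^468 mod 937 = 1. Thus (239|937) = 1.
Legendre symbol 1 ⇒ 937 is split.

split — (937) = 𝔭₁𝔭₂ with 𝔭₁ ≠ 𝔭₂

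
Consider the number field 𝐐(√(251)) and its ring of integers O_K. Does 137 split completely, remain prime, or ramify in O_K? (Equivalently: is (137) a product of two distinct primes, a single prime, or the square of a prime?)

inert

251 mod 4 = 3, hence disc K = 4·251 = 1004 and O_K = ℤ[√251].
137 ∤ 1004, so 137 is unramified.
Compute (251/137) via Euler: 114^((137-1)/2) mod 137 = 136, so (251/137) = -1.
(251/137) = -1, so 137 is inert.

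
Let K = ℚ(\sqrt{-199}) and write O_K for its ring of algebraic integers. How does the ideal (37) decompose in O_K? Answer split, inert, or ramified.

p is inert

d = -199 ≡ 1 (mod 4), so O_K = ℤ[(1+√-199)/2] and disc(K) = d = -199.
disc(K) = -199 is not divisible by 37; 37 is unramified.
Euler's criterion: (-199)^18 mod 37 = 36. Thus (-199|37) = -1.
Legendre symbol -1 ⇒ 37 is inert.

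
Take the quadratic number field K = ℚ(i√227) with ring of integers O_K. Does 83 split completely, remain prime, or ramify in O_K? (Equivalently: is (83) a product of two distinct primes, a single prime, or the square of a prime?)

d = -227 ≡ 1 (mod 4), so O_K = ℤ[(1+√-227)/2] and disc(K) = d = -227.
Since gcd(83, -227) = 1 the prime 83 does not ramify.
Compute (-227/83) via Euler: 22^((83-1)/2) mod 83 = 82, so (-227/83) = -1.
(-227/83) = -1, so 83 is inert.

inert — (83) stays prime in O_K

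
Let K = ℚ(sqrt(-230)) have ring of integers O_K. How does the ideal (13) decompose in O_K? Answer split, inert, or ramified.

-230 mod 4 = 2, hence disc K = 4·(-230) = -920 and O_K = ℤ[√-230].
13 ∤ -920, so 13 is unramified.
Compute (-230/13) via Euler: 4^((13-1)/2) mod 13 = 1, so (-230/13) = 1.
d is a quadratic residue mod p, hence 13 splits in O_K.

split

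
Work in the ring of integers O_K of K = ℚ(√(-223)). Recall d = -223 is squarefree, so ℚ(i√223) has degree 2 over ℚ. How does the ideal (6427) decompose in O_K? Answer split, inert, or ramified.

Since -223 ≡ 1 mod 4, the ring of integers is ℤ[(1+√-223)/2] with discriminant -223.
Since gcd(6427, -223) = 1 the prime 6427 does not ramify.
Compute (-223/6427) via Euler: 6204^((6427-1)/2) mod 6427 = 1, so (-223/6427) = 1.
Legendre symbol 1 ⇒ 6427 is split.

split — (6427) = 𝔭₁𝔭₂ with 𝔭₁ ≠ 𝔭₂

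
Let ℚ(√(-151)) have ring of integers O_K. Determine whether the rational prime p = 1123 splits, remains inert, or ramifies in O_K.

inert — (1123) stays prime in O_K

Since -151 ≡ 1 mod 4, the ring of integers is ℤ[(1+√-151)/2] with discriminant -151.
Since gcd(1123, -151) = 1 the prime 1123 does not ramify.
Euler's criterion: (-151)^561 mod 1123 = 1122. Thus (-151|1123) = -1.
(-151/1123) = -1, so 1123 is inert.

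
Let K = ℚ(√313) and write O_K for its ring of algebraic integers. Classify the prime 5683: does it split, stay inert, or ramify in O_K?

Since 313 ≡ 1 mod 4, the ring of integers is ℤ[(1+√313)/2] with discriminant 313.
disc(K) = 313 is not divisible by 5683; 5683 is unramified.
(313/5683) = 313^2841 mod 5683 = 1, giving Legendre symbol 1.
(313/5683) = 1, so 5683 splits.

p splits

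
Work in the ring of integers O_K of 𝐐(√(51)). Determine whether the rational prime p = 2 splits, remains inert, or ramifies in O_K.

51 mod 4 = 3, hence disc K = 4·51 = 204 and O_K = ℤ[√51].
disc(K) = 204 = 2·102, so p = 2 is ramified.

2 is ramified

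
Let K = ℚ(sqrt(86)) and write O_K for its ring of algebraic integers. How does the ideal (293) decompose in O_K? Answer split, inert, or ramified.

p is inert

86 mod 4 = 2, hence disc K = 4·86 = 344 and O_K = ℤ[√86].
293 ∤ 344, so 293 is unramified.
Euler's criterion: 86^146 mod 293 = 292. Thus (86|293) = -1.
(86/293) = -1, so 293 is inert.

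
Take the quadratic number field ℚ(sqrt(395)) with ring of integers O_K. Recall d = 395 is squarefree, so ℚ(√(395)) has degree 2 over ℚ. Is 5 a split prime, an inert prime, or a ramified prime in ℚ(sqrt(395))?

Since 395 ≢ 1 mod 4, the ring of integers is ℤ[√395] with discriminant 4·395 = 1580.
Ramification test: 5 | 1580. The prime 5 ramifies in K.

ramified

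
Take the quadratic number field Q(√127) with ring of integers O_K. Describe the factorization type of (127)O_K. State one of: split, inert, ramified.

ramifies in O_K

Since 127 ≢ 1 mod 4, the ring of integers is ℤ[√127] with discriminant 4·127 = 508.
Ramification test: 127 | 508. The prime 127 ramifies in K.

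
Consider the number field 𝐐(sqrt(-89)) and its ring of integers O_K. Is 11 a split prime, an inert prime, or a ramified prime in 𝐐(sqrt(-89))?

Since -89 ≢ 1 mod 4, the ring of integers is ℤ[√-89] with discriminant 4·(-89) = -356.
disc(K) = -356 is not divisible by 11; 11 is unramified.
Euler's criterion: (-89)^5 mod 11 = 10. Thus (-89|11) = -1.
d is a non-residue mod p, hence 11 remains inert in O_K.

11 remains inert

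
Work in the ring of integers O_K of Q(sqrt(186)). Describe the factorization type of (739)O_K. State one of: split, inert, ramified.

splits completely

d = 186 ≡ 2 (mod 4), so O_K = ℤ[√186] and disc(K) = 4d = 744.
739 ∤ 744, so 739 is unramified.
Euler's criterion: 186^369 mod 739 = 1. Thus (186|739) = 1.
(186/739) = 1, so 739 splits.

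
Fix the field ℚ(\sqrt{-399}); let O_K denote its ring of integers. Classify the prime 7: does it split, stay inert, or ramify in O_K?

Since -399 ≡ 1 mod 4, the ring of integers is ℤ[(1+√-399)/2] with discriminant -399.
disc(K) = -399 = 7·(-57), so p = 7 is ramified.

ramifies in O_K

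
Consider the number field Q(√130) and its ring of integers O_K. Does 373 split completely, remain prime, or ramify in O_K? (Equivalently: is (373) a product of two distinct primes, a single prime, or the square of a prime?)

d = 130 ≡ 2 (mod 4), so O_K = ℤ[√130] and disc(K) = 4d = 520.
Since gcd(373, 520) = 1 the prime 373 does not ramify.
Legendre symbol by Euler's criterion: (130/373) ≡ 130^186 ≡ 1 (mod 373), i.e. (130/373) = 1.
d is a quadratic residue mod p, hence 373 splits in O_K.

split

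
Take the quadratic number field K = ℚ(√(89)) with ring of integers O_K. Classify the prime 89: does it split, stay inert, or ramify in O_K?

p ramifies

89 mod 4 = 1, hence disc K = 89 and O_K = ℤ[(1+√89)/2].
Ramification test: 89 | 89. The prime 89 ramifies in K.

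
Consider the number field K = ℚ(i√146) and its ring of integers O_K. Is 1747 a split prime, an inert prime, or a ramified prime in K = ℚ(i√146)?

d = -146 ≡ 2 (mod 4), so O_K = ℤ[√-146] and disc(K) = 4d = -584.
1747 ∤ -584, so 1747 is unramified.
Legendre symbol by Euler's criterion: (-146/1747) ≡ (-146)^873 ≡ 1746 (mod 1747), i.e. (-146/1747) = -1.
d is a non-residue mod p, hence 1747 remains inert in O_K.

1747 remains inert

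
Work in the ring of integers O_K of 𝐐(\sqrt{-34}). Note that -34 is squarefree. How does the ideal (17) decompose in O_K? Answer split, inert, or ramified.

Since -34 ≢ 1 mod 4, the ring of integers is ℤ[√-34] with discriminant 4·(-34) = -136.
disc(K) = -136 = 17·(-8), so p = 17 is ramified.

ramified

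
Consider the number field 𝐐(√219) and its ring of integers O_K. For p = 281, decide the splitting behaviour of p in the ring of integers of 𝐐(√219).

219 mod 4 = 3, hence disc K = 4·219 = 876 and O_K = ℤ[√219].
Since gcd(281, 876) = 1 the prime 281 does not ramify.
(219/281) = 219^140 mod 281 = 1, giving Legendre symbol 1.
d is a quadratic residue mod p, hence 281 splits in O_K.

split — (281) = 𝔭₁𝔭₂ with 𝔭₁ ≠ 𝔭₂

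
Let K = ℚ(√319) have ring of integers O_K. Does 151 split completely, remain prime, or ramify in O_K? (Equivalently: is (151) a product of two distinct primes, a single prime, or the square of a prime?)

d = 319 ≡ 3 (mod 4), so O_K = ℤ[√319] and disc(K) = 4d = 1276.
disc(K) = 1276 is not divisible by 151; 151 is unramified.
Euler's criterion: 319^75 mod 151 = 1. Thus (319|151) = 1.
(319/151) = 1, so 151 splits.

splits completely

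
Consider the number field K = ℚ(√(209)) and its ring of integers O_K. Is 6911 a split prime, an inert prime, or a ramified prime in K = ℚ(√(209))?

d = 209 ≡ 1 (mod 4), so O_K = ℤ[(1+√209)/2] and disc(K) = d = 209.
6911 ∤ 209, so 6911 is unramified.
(209/6911) = 209^3455 mod 6911 = 6910, giving Legendre symbol -1.
d is a non-residue mod p, hence 6911 remains inert in O_K.

inert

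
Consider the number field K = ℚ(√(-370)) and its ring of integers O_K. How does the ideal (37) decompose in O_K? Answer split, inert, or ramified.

37 is ramified

-370 mod 4 = 2, hence disc K = 4·(-370) = -1480 and O_K = ℤ[√-370].
disc(K) = -1480 = 37·(-40), so p = 37 is ramified.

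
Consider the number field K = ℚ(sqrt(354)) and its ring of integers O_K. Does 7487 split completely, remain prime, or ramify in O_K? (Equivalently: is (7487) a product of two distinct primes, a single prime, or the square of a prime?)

inert — (7487) stays prime in O_K

d = 354 ≡ 2 (mod 4), so O_K = ℤ[√354] and disc(K) = 4d = 1416.
Since gcd(7487, 1416) = 1 the prime 7487 does not ramify.
Legendre symbol by Euler's criterion: (354/7487) ≡ 354^3743 ≡ 7486 (mod 7487), i.e. (354/7487) = -1.
d is a non-residue mod p, hence 7487 remains inert in O_K.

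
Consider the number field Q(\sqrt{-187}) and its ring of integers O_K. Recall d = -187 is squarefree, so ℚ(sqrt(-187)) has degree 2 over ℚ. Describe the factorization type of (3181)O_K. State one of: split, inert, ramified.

remains prime (inert)

-187 mod 4 = 1, hence disc K = -187 and O_K = ℤ[(1+√-187)/2].
Since gcd(3181, -187) = 1 the prime 3181 does not ramify.
Legendre symbol by Euler's criterion: (-187/3181) ≡ (-187)^1590 ≡ 3180 (mod 3181), i.e. (-187/3181) = -1.
(-187/3181) = -1, so 3181 is inert.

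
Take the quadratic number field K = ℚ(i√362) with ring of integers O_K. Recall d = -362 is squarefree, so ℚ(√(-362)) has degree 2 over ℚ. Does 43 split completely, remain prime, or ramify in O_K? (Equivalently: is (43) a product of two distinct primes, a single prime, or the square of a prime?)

splits completely

d = -362 ≡ 2 (mod 4), so O_K = ℤ[√-362] and disc(K) = 4d = -1448.
Since gcd(43, -1448) = 1 the prime 43 does not ramify.
Euler's criterion: (-362)^21 mod 43 = 1. Thus (-362|43) = 1.
d is a quadratic residue mod p, hence 43 splits in O_K.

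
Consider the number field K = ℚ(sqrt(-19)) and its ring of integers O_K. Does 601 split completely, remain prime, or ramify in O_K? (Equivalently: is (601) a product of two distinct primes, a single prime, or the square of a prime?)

remains prime (inert)

Since -19 ≡ 1 mod 4, the ring of integers is ℤ[(1+√-19)/2] with discriminant -19.
disc(K) = -19 is not divisible by 601; 601 is unramified.
Legendre symbol by Euler's criterion: (-19/601) ≡ (-19)^300 ≡ 600 (mod 601), i.e. (-19/601) = -1.
d is a non-residue mod p, hence 601 remains inert in O_K.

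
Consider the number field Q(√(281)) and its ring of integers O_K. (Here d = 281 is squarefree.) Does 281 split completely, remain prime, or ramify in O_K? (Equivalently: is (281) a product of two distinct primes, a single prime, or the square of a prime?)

281 mod 4 = 1, hence disc K = 281 and O_K = ℤ[(1+√281)/2].
disc(K) = 281 = 281·1, so p = 281 is ramified.

ramified — (281) = 𝔭²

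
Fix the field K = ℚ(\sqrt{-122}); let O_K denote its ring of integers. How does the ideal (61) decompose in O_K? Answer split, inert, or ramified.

-122 mod 4 = 2, hence disc K = 4·(-122) = -488 and O_K = ℤ[√-122].
61 divides disc(K) = -488, so 61 ramifies.

ramifies in O_K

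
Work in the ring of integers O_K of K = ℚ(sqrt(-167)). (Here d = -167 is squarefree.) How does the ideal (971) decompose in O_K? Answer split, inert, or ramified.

-167 mod 4 = 1, hence disc K = -167 and O_K = ℤ[(1+√-167)/2].
Since gcd(971, -167) = 1 the prime 971 does not ramify.
(-167/971) = 804^485 mod 971 = 970, giving Legendre symbol -1.
d is a non-residue mod p, hence 971 remains inert in O_K.

inert — (971) stays prime in O_K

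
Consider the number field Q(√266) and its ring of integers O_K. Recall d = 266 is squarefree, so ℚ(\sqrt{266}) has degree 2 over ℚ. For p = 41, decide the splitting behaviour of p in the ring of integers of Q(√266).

41 splits in O_K

Since 266 ≢ 1 mod 4, the ring of integers is ℤ[√266] with discriminant 4·266 = 1064.
41 ∤ 1064, so 41 is unramified.
Euler's criterion: 266^20 mod 41 = 1. Thus (266|41) = 1.
Legendre symbol 1 ⇒ 41 is split.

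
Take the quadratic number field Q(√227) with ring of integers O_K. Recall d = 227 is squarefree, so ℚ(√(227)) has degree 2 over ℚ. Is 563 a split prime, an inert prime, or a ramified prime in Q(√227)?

Since 227 ≢ 1 mod 4, the ring of integers is ℤ[√227] with discriminant 4·227 = 908.
disc(K) = 908 is not divisible by 563; 563 is unramified.
(227/563) = 227^281 mod 563 = 562, giving Legendre symbol -1.
d is a non-residue mod p, hence 563 remains inert in O_K.

inert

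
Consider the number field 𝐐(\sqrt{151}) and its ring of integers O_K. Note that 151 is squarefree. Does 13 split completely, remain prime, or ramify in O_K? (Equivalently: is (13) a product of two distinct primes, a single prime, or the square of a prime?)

Since 151 ≢ 1 mod 4, the ring of integers is ℤ[√151] with discriminant 4·151 = 604.
Since gcd(13, 604) = 1 the prime 13 does not ramify.
Euler's criterion: 151^6 mod 13 = 12. Thus (151|13) = -1.
(151/13) = -1, so 13 is inert.

p is inert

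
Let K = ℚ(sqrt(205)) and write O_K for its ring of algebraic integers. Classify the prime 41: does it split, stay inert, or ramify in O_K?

205 mod 4 = 1, hence disc K = 205 and O_K = ℤ[(1+√205)/2].
Ramification test: 41 | 205. The prime 41 ramifies in K.

41 is ramified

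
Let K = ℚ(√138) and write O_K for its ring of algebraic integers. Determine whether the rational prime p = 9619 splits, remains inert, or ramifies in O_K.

138 mod 4 = 2, hence disc K = 4·138 = 552 and O_K = ℤ[√138].
disc(K) = 552 is not divisible by 9619; 9619 is unramified.
Euler's criterion: 138^4809 mod 9619 = 1. Thus (138|9619) = 1.
d is a quadratic residue mod p, hence 9619 splits in O_K.

p splits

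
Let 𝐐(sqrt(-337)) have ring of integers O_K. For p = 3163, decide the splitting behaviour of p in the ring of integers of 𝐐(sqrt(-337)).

3163 splits in O_K

Since -337 ≢ 1 mod 4, the ring of integers is ℤ[√-337] with discriminant 4·(-337) = -1348.
disc(K) = -1348 is not divisible by 3163; 3163 is unramified.
Legendre symbol by Euler's criterion: (-337/3163) ≡ (-337)^1581 ≡ 1 (mod 3163), i.e. (-337/3163) = 1.
Legendre symbol 1 ⇒ 3163 is split.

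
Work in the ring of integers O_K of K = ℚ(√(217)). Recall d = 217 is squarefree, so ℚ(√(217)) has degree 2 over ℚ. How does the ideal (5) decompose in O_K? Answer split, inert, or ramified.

d = 217 ≡ 1 (mod 4), so O_K = ℤ[(1+√217)/2] and disc(K) = d = 217.
Since gcd(5, 217) = 1 the prime 5 does not ramify.
Legendre symbol by Euler's criterion: (217/5) ≡ 217^2 ≡ 4 (mod 5), i.e. (217/5) = -1.
Legendre symbol -1 ⇒ 5 is inert.

inert — (5) stays prime in O_K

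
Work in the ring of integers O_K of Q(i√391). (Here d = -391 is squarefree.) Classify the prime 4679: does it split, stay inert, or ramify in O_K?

remains prime (inert)

-391 mod 4 = 1, hence disc K = -391 and O_K = ℤ[(1+√-391)/2].
4679 ∤ -391, so 4679 is unramified.
Compute (-391/4679) via Euler: 4288^((4679-1)/2) mod 4679 = 4678, so (-391/4679) = -1.
Legendre symbol -1 ⇒ 4679 is inert.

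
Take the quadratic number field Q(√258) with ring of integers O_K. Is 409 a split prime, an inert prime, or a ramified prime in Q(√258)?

Since 258 ≢ 1 mod 4, the ring of integers is ℤ[√258] with discriminant 4·258 = 1032.
409 ∤ 1032, so 409 is unramified.
Euler's criterion: 258^204 mod 409 = 408. Thus (258|409) = -1.
(258/409) = -1, so 409 is inert.

p is inert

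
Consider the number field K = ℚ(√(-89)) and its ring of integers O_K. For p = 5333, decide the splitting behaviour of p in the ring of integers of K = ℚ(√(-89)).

5333 remains inert

d = -89 ≡ 3 (mod 4), so O_K = ℤ[√-89] and disc(K) = 4d = -356.
Since gcd(5333, -356) = 1 the prime 5333 does not ramify.
Compute (-89/5333) via Euler: 5244^((5333-1)/2) mod 5333 = 5332, so (-89/5333) = -1.
Legendre symbol -1 ⇒ 5333 is inert.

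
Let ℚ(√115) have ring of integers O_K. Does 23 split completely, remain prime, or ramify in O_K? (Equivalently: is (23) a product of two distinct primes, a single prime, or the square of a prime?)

23 is ramified

d = 115 ≡ 3 (mod 4), so O_K = ℤ[√115] and disc(K) = 4d = 460.
23 divides disc(K) = 460, so 23 ramifies.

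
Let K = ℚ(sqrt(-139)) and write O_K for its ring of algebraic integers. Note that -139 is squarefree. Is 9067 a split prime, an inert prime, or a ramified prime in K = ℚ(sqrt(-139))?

Since -139 ≡ 1 mod 4, the ring of integers is ℤ[(1+√-139)/2] with discriminant -139.
9067 ∤ -139, so 9067 is unramified.
Legendre symbol by Euler's criterion: (-139/9067) ≡ (-139)^4533 ≡ 9066 (mod 9067), i.e. (-139/9067) = -1.
(-139/9067) = -1, so 9067 is inert.

p is inert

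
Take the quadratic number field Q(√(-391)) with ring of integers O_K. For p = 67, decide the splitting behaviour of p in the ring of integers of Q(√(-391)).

p is inert

-391 mod 4 = 1, hence disc K = -391 and O_K = ℤ[(1+√-391)/2].
67 ∤ -391, so 67 is unramified.
Compute (-391/67) via Euler: 11^((67-1)/2) mod 67 = 66, so (-391/67) = -1.
d is a non-residue mod p, hence 67 remains inert in O_K.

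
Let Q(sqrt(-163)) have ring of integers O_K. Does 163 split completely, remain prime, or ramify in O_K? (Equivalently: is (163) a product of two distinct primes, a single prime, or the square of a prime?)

d = -163 ≡ 1 (mod 4), so O_K = ℤ[(1+√-163)/2] and disc(K) = d = -163.
163 divides disc(K) = -163, so 163 ramifies.

163 is ramified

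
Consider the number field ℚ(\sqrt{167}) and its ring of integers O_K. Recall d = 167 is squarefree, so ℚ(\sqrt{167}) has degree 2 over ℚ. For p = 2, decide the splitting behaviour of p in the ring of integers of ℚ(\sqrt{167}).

p ramifies

d = 167 ≡ 3 (mod 4), so O_K = ℤ[√167] and disc(K) = 4d = 668.
disc(K) = 668 = 2·334, so p = 2 is ramified.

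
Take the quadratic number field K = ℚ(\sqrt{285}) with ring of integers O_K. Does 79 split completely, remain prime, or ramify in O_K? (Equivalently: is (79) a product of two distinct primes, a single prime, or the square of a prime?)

inert — (79) stays prime in O_K

d = 285 ≡ 1 (mod 4), so O_K = ℤ[(1+√285)/2] and disc(K) = d = 285.
Since gcd(79, 285) = 1 the prime 79 does not ramify.
Compute (285/79) via Euler: 48^((79-1)/2) mod 79 = 78, so (285/79) = -1.
(285/79) = -1, so 79 is inert.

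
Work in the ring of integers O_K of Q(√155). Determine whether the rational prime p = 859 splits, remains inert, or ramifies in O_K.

Since 155 ≢ 1 mod 4, the ring of integers is ℤ[√155] with discriminant 4·155 = 620.
Since gcd(859, 620) = 1 the prime 859 does not ramify.
Compute (155/859) via Euler: 155^((859-1)/2) mod 859 = 1, so (155/859) = 1.
(155/859) = 1, so 859 splits.

split — (859) = 𝔭₁𝔭₂ with 𝔭₁ ≠ 𝔭₂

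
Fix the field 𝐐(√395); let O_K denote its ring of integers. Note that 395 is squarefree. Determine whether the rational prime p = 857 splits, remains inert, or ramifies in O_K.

inert

Since 395 ≢ 1 mod 4, the ring of integers is ℤ[√395] with discriminant 4·395 = 1580.
disc(K) = 1580 is not divisible by 857; 857 is unramified.
Euler's criterion: 395^428 mod 857 = 856. Thus (395|857) = -1.
(395/857) = -1, so 857 is inert.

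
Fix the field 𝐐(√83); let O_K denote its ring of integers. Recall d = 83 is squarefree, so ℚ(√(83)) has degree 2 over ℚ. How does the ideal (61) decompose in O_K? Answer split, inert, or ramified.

61 splits in O_K

Since 83 ≢ 1 mod 4, the ring of integers is ℤ[√83] with discriminant 4·83 = 332.
61 ∤ 332, so 61 is unramified.
Euler's criterion: 83^30 mod 61 = 1. Thus (83|61) = 1.
d is a quadratic residue mod p, hence 61 splits in O_K.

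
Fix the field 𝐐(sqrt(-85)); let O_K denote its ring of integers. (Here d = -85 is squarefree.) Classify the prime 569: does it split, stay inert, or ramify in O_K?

split

Since -85 ≢ 1 mod 4, the ring of integers is ℤ[√-85] with discriminant 4·(-85) = -340.
569 ∤ -340, so 569 is unramified.
Euler's criterion: (-85)^284 mod 569 = 1. Thus (-85|569) = 1.
d is a quadratic residue mod p, hence 569 splits in O_K.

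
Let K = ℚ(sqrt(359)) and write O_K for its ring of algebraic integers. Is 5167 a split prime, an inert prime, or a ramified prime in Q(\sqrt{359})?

p is inert

d = 359 ≡ 3 (mod 4), so O_K = ℤ[√359] and disc(K) = 4d = 1436.
5167 ∤ 1436, so 5167 is unramified.
Euler's criterion: 359^2583 mod 5167 = 5166. Thus (359|5167) = -1.
d is a non-residue mod p, hence 5167 remains inert in O_K.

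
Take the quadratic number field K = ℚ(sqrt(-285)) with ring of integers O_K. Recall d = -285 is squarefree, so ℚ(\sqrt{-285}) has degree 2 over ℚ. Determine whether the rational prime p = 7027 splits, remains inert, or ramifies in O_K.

splits completely

-285 mod 4 = 3, hence disc K = 4·(-285) = -1140 and O_K = ℤ[√-285].
7027 ∤ -1140, so 7027 is unramified.
(-285/7027) = 6742^3513 mod 7027 = 1, giving Legendre symbol 1.
Legendre symbol 1 ⇒ 7027 is split.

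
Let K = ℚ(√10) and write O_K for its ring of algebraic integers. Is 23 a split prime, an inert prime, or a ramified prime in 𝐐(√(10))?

23 remains inert

Since 10 ≢ 1 mod 4, the ring of integers is ℤ[√10] with discriminant 4·10 = 40.
Since gcd(23, 40) = 1 the prime 23 does not ramify.
Compute (10/23) via Euler: 10^((23-1)/2) mod 23 = 22, so (10/23) = -1.
Legendre symbol -1 ⇒ 23 is inert.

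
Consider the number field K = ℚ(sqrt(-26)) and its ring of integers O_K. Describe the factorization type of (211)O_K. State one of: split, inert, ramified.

211 splits in O_K

Since -26 ≢ 1 mod 4, the ring of integers is ℤ[√-26] with discriminant 4·(-26) = -104.
211 ∤ -104, so 211 is unramified.
Compute (-26/211) via Euler: 185^((211-1)/2) mod 211 = 1, so (-26/211) = 1.
Legendre symbol 1 ⇒ 211 is split.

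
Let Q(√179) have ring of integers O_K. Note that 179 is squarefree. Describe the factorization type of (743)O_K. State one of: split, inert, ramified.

inert — (743) stays prime in O_K

Since 179 ≢ 1 mod 4, the ring of integers is ℤ[√179] with discriminant 4·179 = 716.
disc(K) = 716 is not divisible by 743; 743 is unramified.
Legendre symbol by Euler's criterion: (179/743) ≡ 179^371 ≡ 742 (mod 743), i.e. (179/743) = -1.
d is a non-residue mod p, hence 743 remains inert in O_K.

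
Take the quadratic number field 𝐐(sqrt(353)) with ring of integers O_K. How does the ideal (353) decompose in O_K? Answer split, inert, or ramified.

353 is ramified

353 mod 4 = 1, hence disc K = 353 and O_K = ℤ[(1+√353)/2].
Ramification test: 353 | 353. The prime 353 ramifies in K.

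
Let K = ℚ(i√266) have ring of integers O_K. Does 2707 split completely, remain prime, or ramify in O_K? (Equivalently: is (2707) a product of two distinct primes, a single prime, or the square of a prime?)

p is inert

d = -266 ≡ 2 (mod 4), so O_K = ℤ[√-266] and disc(K) = 4d = -1064.
2707 ∤ -1064, so 2707 is unramified.
Legendre symbol by Euler's criterion: (-266/2707) ≡ (-266)^1353 ≡ 2706 (mod 2707), i.e. (-266/2707) = -1.
(-266/2707) = -1, so 2707 is inert.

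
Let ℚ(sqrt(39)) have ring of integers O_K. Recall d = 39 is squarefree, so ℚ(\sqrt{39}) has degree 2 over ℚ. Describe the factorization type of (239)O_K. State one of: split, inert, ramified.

p is inert

Since 39 ≢ 1 mod 4, the ring of integers is ℤ[√39] with discriminant 4·39 = 156.
239 ∤ 156, so 239 is unramified.
(39/239) = 39^119 mod 239 = 238, giving Legendre symbol -1.
(39/239) = -1, so 239 is inert.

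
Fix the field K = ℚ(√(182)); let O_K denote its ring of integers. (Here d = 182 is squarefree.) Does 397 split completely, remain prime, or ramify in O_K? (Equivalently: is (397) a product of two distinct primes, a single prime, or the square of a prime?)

p is inert

182 mod 4 = 2, hence disc K = 4·182 = 728 and O_K = ℤ[√182].
397 ∤ 728, so 397 is unramified.
Euler's criterion: 182^198 mod 397 = 396. Thus (182|397) = -1.
(182/397) = -1, so 397 is inert.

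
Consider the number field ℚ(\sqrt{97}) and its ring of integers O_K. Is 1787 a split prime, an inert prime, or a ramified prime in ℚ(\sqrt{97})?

remains prime (inert)

Since 97 ≡ 1 mod 4, the ring of integers is ℤ[(1+√97)/2] with discriminant 97.
Since gcd(1787, 97) = 1 the prime 1787 does not ramify.
(97/1787) = 97^893 mod 1787 = 1786, giving Legendre symbol -1.
(97/1787) = -1, so 1787 is inert.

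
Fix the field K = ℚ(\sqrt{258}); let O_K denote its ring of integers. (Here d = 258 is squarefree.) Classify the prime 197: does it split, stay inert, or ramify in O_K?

Since 258 ≢ 1 mod 4, the ring of integers is ℤ[√258] with discriminant 4·258 = 1032.
197 ∤ 1032, so 197 is unramified.
Compute (258/197) via Euler: 61^((197-1)/2) mod 197 = 1, so (258/197) = 1.
(258/197) = 1, so 197 splits.

split — (197) = 𝔭₁𝔭₂ with 𝔭₁ ≠ 𝔭₂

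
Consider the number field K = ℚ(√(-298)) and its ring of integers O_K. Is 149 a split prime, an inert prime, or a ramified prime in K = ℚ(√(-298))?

ramified — (149) = 𝔭²

d = -298 ≡ 2 (mod 4), so O_K = ℤ[√-298] and disc(K) = 4d = -1192.
disc(K) = -1192 = 149·(-8), so p = 149 is ramified.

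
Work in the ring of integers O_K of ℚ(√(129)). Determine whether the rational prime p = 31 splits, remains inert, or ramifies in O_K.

split — (31) = 𝔭₁𝔭₂ with 𝔭₁ ≠ 𝔭₂

Since 129 ≡ 1 mod 4, the ring of integers is ℤ[(1+√129)/2] with discriminant 129.
Since gcd(31, 129) = 1 the prime 31 does not ramify.
(129/31) = 5^15 mod 31 = 1, giving Legendre symbol 1.
d is a quadratic residue mod p, hence 31 splits in O_K.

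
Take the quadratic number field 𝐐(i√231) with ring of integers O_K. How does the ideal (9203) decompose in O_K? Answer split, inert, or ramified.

d = -231 ≡ 1 (mod 4), so O_K = ℤ[(1+√-231)/2] and disc(K) = d = -231.
Since gcd(9203, -231) = 1 the prime 9203 does not ramify.
(-231/9203) = 8972^4601 mod 9203 = 9202, giving Legendre symbol -1.
(-231/9203) = -1, so 9203 is inert.

p is inert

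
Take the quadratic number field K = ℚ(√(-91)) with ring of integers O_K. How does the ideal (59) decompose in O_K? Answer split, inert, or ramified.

splits completely

d = -91 ≡ 1 (mod 4), so O_K = ℤ[(1+√-91)/2] and disc(K) = d = -91.
Since gcd(59, -91) = 1 the prime 59 does not ramify.
Legendre symbol by Euler's criterion: (-91/59) ≡ (-91)^29 ≡ 1 (mod 59), i.e. (-91/59) = 1.
Legendre symbol 1 ⇒ 59 is split.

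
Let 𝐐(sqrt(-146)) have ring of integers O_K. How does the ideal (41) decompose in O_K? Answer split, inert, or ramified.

Since -146 ≢ 1 mod 4, the ring of integers is ℤ[√-146] with discriminant 4·(-146) = -584.
41 ∤ -584, so 41 is unramified.
(-146/41) = 18^20 mod 41 = 1, giving Legendre symbol 1.
(-146/41) = 1, so 41 splits.

split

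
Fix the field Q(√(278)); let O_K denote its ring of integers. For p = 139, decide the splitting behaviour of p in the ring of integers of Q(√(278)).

278 mod 4 = 2, hence disc K = 4·278 = 1112 and O_K = ℤ[√278].
Ramification test: 139 | 1112. The prime 139 ramifies in K.

ramified — (139) = 𝔭²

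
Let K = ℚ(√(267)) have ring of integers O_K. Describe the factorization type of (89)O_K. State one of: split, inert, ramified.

ramified — (89) = 𝔭²

267 mod 4 = 3, hence disc K = 4·267 = 1068 and O_K = ℤ[√267].
disc(K) = 1068 = 89·12, so p = 89 is ramified.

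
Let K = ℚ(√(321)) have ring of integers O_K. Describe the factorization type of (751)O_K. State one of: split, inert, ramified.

Since 321 ≡ 1 mod 4, the ring of integers is ℤ[(1+√321)/2] with discriminant 321.
Since gcd(751, 321) = 1 the prime 751 does not ramify.
Euler's criterion: 321^375 mod 751 = 750. Thus (321|751) = -1.
(321/751) = -1, so 751 is inert.

p is inert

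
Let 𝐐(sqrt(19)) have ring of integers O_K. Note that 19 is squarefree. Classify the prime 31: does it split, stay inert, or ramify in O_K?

31 splits in O_K

Since 19 ≢ 1 mod 4, the ring of integers is ℤ[√19] with discriminant 4·19 = 76.
Since gcd(31, 76) = 1 the prime 31 does not ramify.
Euler's criterion: 19^15 mod 31 = 1. Thus (19|31) = 1.
d is a quadratic residue mod p, hence 31 splits in O_K.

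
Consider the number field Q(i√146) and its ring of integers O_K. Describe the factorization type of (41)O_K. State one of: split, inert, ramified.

split

d = -146 ≡ 2 (mod 4), so O_K = ℤ[√-146] and disc(K) = 4d = -584.
Since gcd(41, -584) = 1 the prime 41 does not ramify.
Euler's criterion: (-146)^20 mod 41 = 1. Thus (-146|41) = 1.
(-146/41) = 1, so 41 splits.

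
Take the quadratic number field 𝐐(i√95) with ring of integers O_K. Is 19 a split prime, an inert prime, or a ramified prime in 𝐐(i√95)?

ramified — (19) = 𝔭²

-95 mod 4 = 1, hence disc K = -95 and O_K = ℤ[(1+√-95)/2].
Ramification test: 19 | -95. The prime 19 ramifies in K.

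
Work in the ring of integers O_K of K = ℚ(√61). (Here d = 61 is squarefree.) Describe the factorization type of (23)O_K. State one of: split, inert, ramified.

61 mod 4 = 1, hence disc K = 61 and O_K = ℤ[(1+√61)/2].
23 ∤ 61, so 23 is unramified.
Euler's criterion: 61^11 mod 23 = 22. Thus (61|23) = -1.
d is a non-residue mod p, hence 23 remains inert in O_K.

p is inert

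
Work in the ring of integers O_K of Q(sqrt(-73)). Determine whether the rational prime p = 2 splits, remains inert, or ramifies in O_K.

-73 mod 4 = 3, hence disc K = 4·(-73) = -292 and O_K = ℤ[√-73].
Ramification test: 2 | -292. The prime 2 ramifies in K.

p ramifies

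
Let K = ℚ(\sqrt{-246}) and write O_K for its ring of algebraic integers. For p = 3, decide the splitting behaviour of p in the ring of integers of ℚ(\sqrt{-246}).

p ramifies

d = -246 ≡ 2 (mod 4), so O_K = ℤ[√-246] and disc(K) = 4d = -984.
disc(K) = -984 = 3·(-328), so p = 3 is ramified.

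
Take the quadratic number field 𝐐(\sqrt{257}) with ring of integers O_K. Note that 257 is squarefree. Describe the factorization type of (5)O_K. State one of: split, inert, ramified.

257 mod 4 = 1, hence disc K = 257 and O_K = ℤ[(1+√257)/2].
5 ∤ 257, so 5 is unramified.
(257/5) = 2^2 mod 5 = 4, giving Legendre symbol -1.
(257/5) = -1, so 5 is inert.

inert — (5) stays prime in O_K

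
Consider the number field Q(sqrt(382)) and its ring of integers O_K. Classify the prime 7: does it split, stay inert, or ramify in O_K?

split — (7) = 𝔭₁𝔭₂ with 𝔭₁ ≠ 𝔭₂

d = 382 ≡ 2 (mod 4), so O_K = ℤ[√382] and disc(K) = 4d = 1528.
Since gcd(7, 1528) = 1 the prime 7 does not ramify.
(382/7) = 4^3 mod 7 = 1, giving Legendre symbol 1.
Legendre symbol 1 ⇒ 7 is split.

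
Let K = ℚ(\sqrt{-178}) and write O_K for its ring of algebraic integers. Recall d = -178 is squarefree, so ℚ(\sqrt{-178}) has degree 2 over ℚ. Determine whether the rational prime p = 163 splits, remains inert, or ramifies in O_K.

inert — (163) stays prime in O_K

d = -178 ≡ 2 (mod 4), so O_K = ℤ[√-178] and disc(K) = 4d = -712.
Since gcd(163, -712) = 1 the prime 163 does not ramify.
Legendre symbol by Euler's criterion: (-178/163) ≡ (-178)^81 ≡ 162 (mod 163), i.e. (-178/163) = -1.
(-178/163) = -1, so 163 is inert.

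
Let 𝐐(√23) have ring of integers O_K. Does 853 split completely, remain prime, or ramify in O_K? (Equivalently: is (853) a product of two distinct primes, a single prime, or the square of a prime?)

Since 23 ≢ 1 mod 4, the ring of integers is ℤ[√23] with discriminant 4·23 = 92.
Since gcd(853, 92) = 1 the prime 853 does not ramify.
Euler's criterion: 23^426 mod 853 = 1. Thus (23|853) = 1.
d is a quadratic residue mod p, hence 853 splits in O_K.

853 splits in O_K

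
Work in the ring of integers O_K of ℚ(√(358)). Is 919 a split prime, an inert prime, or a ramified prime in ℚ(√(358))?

p splits

Since 358 ≢ 1 mod 4, the ring of integers is ℤ[√358] with discriminant 4·358 = 1432.
Since gcd(919, 1432) = 1 the prime 919 does not ramify.
Euler's criterion: 358^459 mod 919 = 1. Thus (358|919) = 1.
(358/919) = 1, so 919 splits.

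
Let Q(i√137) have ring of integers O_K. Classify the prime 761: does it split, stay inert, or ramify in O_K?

-137 mod 4 = 3, hence disc K = 4·(-137) = -548 and O_K = ℤ[√-137].
Since gcd(761, -548) = 1 the prime 761 does not ramify.
(-137/761) = 624^380 mod 761 = 1, giving Legendre symbol 1.
(-137/761) = 1, so 761 splits.

761 splits in O_K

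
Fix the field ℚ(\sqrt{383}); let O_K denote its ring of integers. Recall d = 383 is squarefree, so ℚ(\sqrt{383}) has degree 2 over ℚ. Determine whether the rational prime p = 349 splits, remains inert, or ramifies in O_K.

inert

d = 383 ≡ 3 (mod 4), so O_K = ℤ[√383] and disc(K) = 4d = 1532.
disc(K) = 1532 is not divisible by 349; 349 is unramified.
Euler's criterion: 383^174 mod 349 = 348. Thus (383|349) = -1.
(383/349) = -1, so 349 is inert.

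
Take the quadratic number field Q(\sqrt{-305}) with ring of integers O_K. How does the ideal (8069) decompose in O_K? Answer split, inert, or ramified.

-305 mod 4 = 3, hence disc K = 4·(-305) = -1220 and O_K = ℤ[√-305].
disc(K) = -1220 is not divisible by 8069; 8069 is unramified.
Compute (-305/8069) via Euler: 7764^((8069-1)/2) mod 8069 = 8068, so (-305/8069) = -1.
Legendre symbol -1 ⇒ 8069 is inert.

8069 remains inert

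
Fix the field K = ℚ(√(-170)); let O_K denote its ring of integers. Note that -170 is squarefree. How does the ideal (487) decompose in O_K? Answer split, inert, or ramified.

remains prime (inert)

-170 mod 4 = 2, hence disc K = 4·(-170) = -680 and O_K = ℤ[√-170].
487 ∤ -680, so 487 is unramified.
Legendre symbol by Euler's criterion: (-170/487) ≡ (-170)^243 ≡ 486 (mod 487), i.e. (-170/487) = -1.
Legendre symbol -1 ⇒ 487 is inert.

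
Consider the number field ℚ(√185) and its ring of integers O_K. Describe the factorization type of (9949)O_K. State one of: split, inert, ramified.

d = 185 ≡ 1 (mod 4), so O_K = ℤ[(1+√185)/2] and disc(K) = d = 185.
disc(K) = 185 is not divisible by 9949; 9949 is unramified.
Legendre symbol by Euler's criterion: (185/9949) ≡ 185^4974 ≡ 1 (mod 9949), i.e. (185/9949) = 1.
(185/9949) = 1, so 9949 splits.

split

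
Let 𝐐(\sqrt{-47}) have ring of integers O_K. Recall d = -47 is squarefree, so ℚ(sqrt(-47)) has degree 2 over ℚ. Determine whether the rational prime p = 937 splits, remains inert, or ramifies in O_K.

remains prime (inert)

d = -47 ≡ 1 (mod 4), so O_K = ℤ[(1+√-47)/2] and disc(K) = d = -47.
Since gcd(937, -47) = 1 the prime 937 does not ramify.
Euler's criterion: (-47)^468 mod 937 = 936. Thus (-47|937) = -1.
(-47/937) = -1, so 937 is inert.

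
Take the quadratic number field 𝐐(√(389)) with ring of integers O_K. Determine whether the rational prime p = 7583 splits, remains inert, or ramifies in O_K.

inert

d = 389 ≡ 1 (mod 4), so O_K = ℤ[(1+√389)/2] and disc(K) = d = 389.
7583 ∤ 389, so 7583 is unramified.
Euler's criterion: 389^3791 mod 7583 = 7582. Thus (389|7583) = -1.
(389/7583) = -1, so 7583 is inert.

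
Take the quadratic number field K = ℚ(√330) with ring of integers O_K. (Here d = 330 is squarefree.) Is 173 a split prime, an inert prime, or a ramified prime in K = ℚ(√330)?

Since 330 ≢ 1 mod 4, the ring of integers is ℤ[√330] with discriminant 4·330 = 1320.
173 ∤ 1320, so 173 is unramified.
Euler's criterion: 330^86 mod 173 = 1. Thus (330|173) = 1.
(330/173) = 1, so 173 splits.

split — (173) = 𝔭₁𝔭₂ with 𝔭₁ ≠ 𝔭₂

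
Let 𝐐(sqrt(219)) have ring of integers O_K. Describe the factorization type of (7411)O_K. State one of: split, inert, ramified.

d = 219 ≡ 3 (mod 4), so O_K = ℤ[√219] and disc(K) = 4d = 876.
disc(K) = 876 is not divisible by 7411; 7411 is unramified.
Euler's criterion: 219^3705 mod 7411 = 7410. Thus (219|7411) = -1.
(219/7411) = -1, so 7411 is inert.

p is inert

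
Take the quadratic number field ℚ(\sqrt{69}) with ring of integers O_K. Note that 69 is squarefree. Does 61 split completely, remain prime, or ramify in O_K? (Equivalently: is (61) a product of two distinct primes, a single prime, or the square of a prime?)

Since 69 ≡ 1 mod 4, the ring of integers is ℤ[(1+√69)/2] with discriminant 69.
61 ∤ 69, so 61 is unramified.
Euler's criterion: 69^30 mod 61 = 60. Thus (69|61) = -1.
(69/61) = -1, so 61 is inert.

p is inert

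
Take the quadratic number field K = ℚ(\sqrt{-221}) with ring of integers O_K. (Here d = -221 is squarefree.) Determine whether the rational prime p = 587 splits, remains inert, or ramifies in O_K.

d = -221 ≡ 3 (mod 4), so O_K = ℤ[√-221] and disc(K) = 4d = -884.
disc(K) = -884 is not divisible by 587; 587 is unramified.
Euler's criterion: (-221)^293 mod 587 = 1. Thus (-221|587) = 1.
Legendre symbol 1 ⇒ 587 is split.

splits completely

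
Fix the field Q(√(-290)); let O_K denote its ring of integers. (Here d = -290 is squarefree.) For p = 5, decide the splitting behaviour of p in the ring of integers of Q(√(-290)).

p ramifies

d = -290 ≡ 2 (mod 4), so O_K = ℤ[√-290] and disc(K) = 4d = -1160.
Ramification test: 5 | -1160. The prime 5 ramifies in K.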